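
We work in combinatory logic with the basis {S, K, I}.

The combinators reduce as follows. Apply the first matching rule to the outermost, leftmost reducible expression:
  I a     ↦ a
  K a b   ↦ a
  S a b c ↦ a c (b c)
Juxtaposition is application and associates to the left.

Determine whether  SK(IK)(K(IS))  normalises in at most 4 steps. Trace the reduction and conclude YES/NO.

Answer: YES — reaches normal form KS in 3 ≤ 4 steps

Working:
  start: SK(IK)(K(IS))
  →1  K(K(IS))(IK(K(IS)))
  →2  K(IS)
  →3  KS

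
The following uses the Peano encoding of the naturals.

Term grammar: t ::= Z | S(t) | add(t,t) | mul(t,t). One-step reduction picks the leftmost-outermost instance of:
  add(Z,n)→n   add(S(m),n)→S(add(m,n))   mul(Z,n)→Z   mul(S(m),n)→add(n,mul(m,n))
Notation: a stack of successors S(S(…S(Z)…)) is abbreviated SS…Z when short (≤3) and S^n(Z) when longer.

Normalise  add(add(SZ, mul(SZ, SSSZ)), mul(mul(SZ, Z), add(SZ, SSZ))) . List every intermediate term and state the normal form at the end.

Answer: normal form = S^4(Z)  (in 17 steps)

Derivation:
  start: add(add(SZ, mul(SZ, SSSZ)), mul(mul(SZ, Z), add(SZ, SSZ)))
  [1] add(S(add(Z, mul(SZ, SSSZ))), mul(mul(SZ, Z), add(SZ, SSZ)))
  [2] S(add(add(Z, mul(SZ, SSSZ)), mul(mul(SZ, Z), add(SZ, SSZ))))
  [3] S(add(mul(SZ, SSSZ), mul(mul(SZ, Z), add(SZ, SSZ))))
  [4] S(add(add(SSSZ, mul(Z, SSSZ)), mul(mul(SZ, Z), add(SZ, SSZ))))
  [5] S(add(S(add(SSZ, mul(Z, SSSZ))), mul(mul(SZ, Z), add(SZ, SSZ))))
  [6] S(S(add(add(SSZ, mul(Z, SSSZ)), mul(mul(SZ, Z), add(SZ, SSZ)))))
  [7] S(S(add(S(add(SZ, mul(Z, SSSZ))), mul(mul(SZ, Z), add(SZ, SSZ)))))
  [8] S(S(S(add(add(SZ, mul(Z, SSSZ)), mul(mul(SZ, Z), add(SZ, SSZ))))))
  [9] S(S(S(add(S(add(Z, mul(Z, SSSZ))), mul(mul(SZ, Z), add(SZ, SSZ))))))
  [10] S(S(S(S(add(add(Z, mul(Z, SSSZ)), mul(mul(SZ, Z), add(SZ, SSZ)))))))
  [11] S(S(S(S(add(mul(Z, SSSZ), mul(mul(SZ, Z), add(SZ, SSZ)))))))
  [12] S(S(S(S(add(Z, mul(mul(SZ, Z), add(SZ, SSZ)))))))
  [13] S(S(S(S(mul(mul(SZ, Z), add(SZ, SSZ))))))
  [14] S(S(S(S(mul(add(Z, mul(Z, Z)), add(SZ, SSZ))))))
  [15] S(S(S(S(mul(mul(Z, Z), add(SZ, SSZ))))))
  [16] S(S(S(S(mul(Z, add(SZ, SSZ))))))
  [17] S^4(Z)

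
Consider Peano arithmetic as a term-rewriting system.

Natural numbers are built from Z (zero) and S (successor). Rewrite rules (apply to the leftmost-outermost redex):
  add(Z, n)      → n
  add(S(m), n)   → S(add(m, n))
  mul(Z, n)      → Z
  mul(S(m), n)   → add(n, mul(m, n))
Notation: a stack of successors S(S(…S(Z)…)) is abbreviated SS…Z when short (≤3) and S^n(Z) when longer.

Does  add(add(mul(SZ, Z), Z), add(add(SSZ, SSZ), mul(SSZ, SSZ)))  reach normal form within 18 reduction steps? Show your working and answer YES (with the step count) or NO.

Answer: NO — after 18 steps the term is S(S(S(S(S(S(add(SSZ, mul(Z, SSZ)))))))), not yet normal

Derivation:
  start: add(add(mul(SZ, Z), Z), add(add(SSZ, SSZ), mul(SSZ, SSZ)))
  →1  add(add(add(Z, mul(Z, Z)), Z), add(add(SSZ, SSZ), mul(SSZ, SSZ)))
  →2  add(add(mul(Z, Z), Z), add(add(SSZ, SSZ), mul(SSZ, SSZ)))
  →3  add(add(Z, Z), add(add(SSZ, SSZ), mul(SSZ, SSZ)))
  →4  add(Z, add(add(SSZ, SSZ), mul(SSZ, SSZ)))
  →5  add(add(SSZ, SSZ), mul(SSZ, SSZ))
  →6  add(S(add(SZ, SSZ)), mul(SSZ, SSZ))
  →7  S(add(add(SZ, SSZ), mul(SSZ, SSZ)))
  →8  S(add(S(add(Z, SSZ)), mul(SSZ, SSZ)))
  →9  S(S(add(add(Z, SSZ), mul(SSZ, SSZ))))
  →10  S(S(add(SSZ, mul(SSZ, SSZ))))
  →11  S(S(S(add(SZ, mul(SSZ, SSZ)))))
  →12  S(S(S(S(add(Z, mul(SSZ, SSZ))))))
  →13  S(S(S(S(mul(SSZ, SSZ)))))
  →14  S(S(S(S(add(SSZ, mul(SZ, SSZ))))))
  →15  S(S(S(S(S(add(SZ, mul(SZ, SSZ)))))))
  →16  S(S(S(S(S(S(add(Z, mul(SZ, SSZ))))))))
  →17  S(S(S(S(S(S(mul(SZ, SSZ)))))))
  →18  S(S(S(S(S(S(add(SSZ, mul(Z, SSZ))))))))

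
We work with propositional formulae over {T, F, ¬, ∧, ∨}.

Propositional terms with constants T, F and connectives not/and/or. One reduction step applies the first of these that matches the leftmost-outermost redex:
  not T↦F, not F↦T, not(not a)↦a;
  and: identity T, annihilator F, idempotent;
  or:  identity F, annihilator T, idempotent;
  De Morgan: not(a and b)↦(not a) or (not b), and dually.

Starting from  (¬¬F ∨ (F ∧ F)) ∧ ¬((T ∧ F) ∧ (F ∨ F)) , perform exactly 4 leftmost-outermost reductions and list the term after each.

  start: (¬¬F ∨ (F ∧ F)) ∧ ¬((T ∧ F) ∧ (F ∨ F))
  →1  (F ∨ (F ∧ F)) ∧ ¬((T ∧ F) ∧ (F ∨ F))
  →2  (F ∧ F) ∧ ¬((T ∧ F) ∧ (F ∨ F))
  →3  F ∧ ¬((T ∧ F) ∧ (F ∨ F))
  →4  F

Answer: after 4 steps: F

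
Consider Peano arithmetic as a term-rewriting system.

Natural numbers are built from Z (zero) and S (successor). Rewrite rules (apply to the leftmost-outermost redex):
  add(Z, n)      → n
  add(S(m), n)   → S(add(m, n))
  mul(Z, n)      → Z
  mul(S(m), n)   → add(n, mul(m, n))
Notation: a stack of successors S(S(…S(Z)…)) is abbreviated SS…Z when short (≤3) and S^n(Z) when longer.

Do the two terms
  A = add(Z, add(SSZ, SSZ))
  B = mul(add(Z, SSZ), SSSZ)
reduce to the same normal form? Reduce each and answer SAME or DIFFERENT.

Answer: DIFFERENT — A ⇓ S^4(Z), B ⇓ S^6(Z)

Derivation:
Term A:
  start: add(Z, add(SSZ, SSZ))
  step 1: add(SSZ, SSZ)
  step 2: S(add(SZ, SSZ))
  step 3: S(S(add(Z, SSZ)))
  step 4: S^4(Z)

Term B:
  start: mul(add(Z, SSZ), SSSZ)
  step 1: mul(SSZ, SSSZ)
  step 2: add(SSSZ, mul(SZ, SSSZ))
  step 3: S(add(SSZ, mul(SZ, SSSZ)))
  step 4: S(S(add(SZ, mul(SZ, SSSZ))))
  step 5: S(S(S(add(Z, mul(SZ, SSSZ)))))
  step 6: S(S(S(mul(SZ, SSSZ))))
  step 7: S(S(S(add(SSSZ, mul(Z, SSSZ)))))
  step 8: S(S(S(S(add(SSZ, mul(Z, SSSZ))))))
  step 9: S(S(S(S(S(add(SZ, mul(Z, SSSZ)))))))
  step 10: S(S(S(S(S(S(add(Z, mul(Z, SSSZ))))))))
  step 11: S(S(S(S(S(S(mul(Z, SSSZ)))))))
  step 12: S^6(Z)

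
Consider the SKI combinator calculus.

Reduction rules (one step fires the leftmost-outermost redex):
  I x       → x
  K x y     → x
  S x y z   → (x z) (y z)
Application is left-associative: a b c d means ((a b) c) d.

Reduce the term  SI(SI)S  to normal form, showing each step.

Answer: normal form = S(SIS)  (in 2 steps)

Derivation:
  start: SI(SI)S
  step 1: IS(SIS)
  step 2: S(SIS)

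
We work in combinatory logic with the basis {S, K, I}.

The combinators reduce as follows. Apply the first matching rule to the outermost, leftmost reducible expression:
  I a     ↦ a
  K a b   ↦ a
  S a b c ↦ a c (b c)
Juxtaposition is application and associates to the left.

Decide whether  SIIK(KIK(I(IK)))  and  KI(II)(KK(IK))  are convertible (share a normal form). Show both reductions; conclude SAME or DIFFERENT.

Term A:
  start: SIIK(KIK(I(IK)))
  [1] IK(IK)(KIK(I(IK)))
  [2] K(IK)(KIK(I(IK)))
  [3] IK
  [4] K

Term B:
  start: KI(II)(KK(IK))
  [1] I(KK(IK))
  [2] KK(IK)
  [3] K

Answer: SAME — A ⇓ K, B ⇓ K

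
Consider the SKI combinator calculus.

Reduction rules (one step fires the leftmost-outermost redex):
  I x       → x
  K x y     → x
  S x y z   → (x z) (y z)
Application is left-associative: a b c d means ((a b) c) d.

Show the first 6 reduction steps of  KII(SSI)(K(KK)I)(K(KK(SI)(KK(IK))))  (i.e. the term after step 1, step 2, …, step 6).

Answer: after 6 steps: K(I(K(KK)I)(K(KK(SI)(KK(IK)))))

Reduction:
  start: KII(SSI)(K(KK)I)(K(KK(SI)(KK(IK))))
  [1] I(SSI)(K(KK)I)(K(KK(SI)(KK(IK))))
  [2] SSI(K(KK)I)(K(KK(SI)(KK(IK))))
  [3] S(K(KK)I)(I(K(KK)I))(K(KK(SI)(KK(IK))))
  [4] K(KK)I(K(KK(SI)(KK(IK))))(I(K(KK)I)(K(KK(SI)(KK(IK)))))
  [5] KK(K(KK(SI)(KK(IK))))(I(K(KK)I)(K(KK(SI)(KK(IK)))))
  [6] K(I(K(KK)I)(K(KK(SI)(KK(IK)))))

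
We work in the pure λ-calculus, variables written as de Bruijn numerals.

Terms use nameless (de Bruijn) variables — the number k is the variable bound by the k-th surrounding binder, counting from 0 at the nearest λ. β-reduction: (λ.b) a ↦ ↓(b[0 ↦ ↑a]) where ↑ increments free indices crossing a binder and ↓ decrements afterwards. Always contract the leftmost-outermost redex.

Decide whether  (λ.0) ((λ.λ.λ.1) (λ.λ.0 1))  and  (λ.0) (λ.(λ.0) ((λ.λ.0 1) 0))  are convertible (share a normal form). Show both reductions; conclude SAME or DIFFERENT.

Term A:
  start: (λ.0) ((λ.λ.λ.1) (λ.λ.0 1))
  step 1: (λ.λ.λ.1) (λ.λ.0 1)
  step 2: λ.λ.1

Term B:
  start: (λ.0) (λ.(λ.0) ((λ.λ.0 1) 0))
  step 1: λ.(λ.0) ((λ.λ.0 1) 0)
  step 2: λ.(λ.λ.0 1) 0
  step 3: λ.λ.0 1

Answer: DIFFERENT — A ⇓ λ.λ.1, B ⇓ λ.λ.0 1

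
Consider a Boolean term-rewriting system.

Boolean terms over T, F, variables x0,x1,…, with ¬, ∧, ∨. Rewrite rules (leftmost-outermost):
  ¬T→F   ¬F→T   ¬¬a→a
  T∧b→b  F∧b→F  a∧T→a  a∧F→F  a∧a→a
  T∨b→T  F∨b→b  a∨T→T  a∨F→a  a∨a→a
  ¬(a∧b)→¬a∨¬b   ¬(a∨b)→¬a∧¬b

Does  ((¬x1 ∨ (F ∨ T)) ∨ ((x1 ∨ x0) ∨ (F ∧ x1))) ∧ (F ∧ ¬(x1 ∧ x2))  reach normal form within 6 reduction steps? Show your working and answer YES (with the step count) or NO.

Answer: YES — reaches normal form F in 5 ≤ 6 steps

Working:
  start: ((¬x1 ∨ (F ∨ T)) ∨ ((x1 ∨ x0) ∨ (F ∧ x1))) ∧ (F ∧ ¬(x1 ∧ x2))
  step 1: ((¬x1 ∨ T) ∨ ((x1 ∨ x0) ∨ (F ∧ x1))) ∧ (F ∧ ¬(x1 ∧ x2))
  step 2: (T ∨ ((x1 ∨ x0) ∨ (F ∧ x1))) ∧ (F ∧ ¬(x1 ∧ x2))
  step 3: T ∧ (F ∧ ¬(x1 ∧ x2))
  step 4: F ∧ ¬(x1 ∧ x2)
  step 5: F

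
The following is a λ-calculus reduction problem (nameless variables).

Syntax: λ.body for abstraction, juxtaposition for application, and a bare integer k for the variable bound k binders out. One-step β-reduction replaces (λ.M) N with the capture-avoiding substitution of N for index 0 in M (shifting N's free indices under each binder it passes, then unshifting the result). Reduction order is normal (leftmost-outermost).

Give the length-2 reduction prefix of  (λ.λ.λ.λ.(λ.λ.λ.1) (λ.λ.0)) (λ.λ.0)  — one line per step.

Answer: after 2 steps: λ.λ.λ.λ.λ.1

Reduction:
  start: (λ.λ.λ.λ.(λ.λ.λ.1) (λ.λ.0)) (λ.λ.0)
  →1  λ.λ.λ.(λ.λ.λ.1) (λ.λ.0)
  →2  λ.λ.λ.λ.λ.1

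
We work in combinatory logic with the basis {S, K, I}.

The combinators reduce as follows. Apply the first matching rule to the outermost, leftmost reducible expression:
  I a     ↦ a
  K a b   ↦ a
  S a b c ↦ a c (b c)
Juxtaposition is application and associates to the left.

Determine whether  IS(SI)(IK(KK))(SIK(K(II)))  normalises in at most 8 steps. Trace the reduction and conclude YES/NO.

Answer: YES — reaches normal form K in 7 ≤ 8 steps

Working:
  start: IS(SI)(IK(KK))(SIK(K(II)))
  step 1: S(SI)(IK(KK))(SIK(K(II)))
  step 2: SI(SIK(K(II)))(IK(KK)(SIK(K(II))))
  step 3: I(IK(KK)(SIK(K(II))))(SIK(K(II))(IK(KK)(SIK(K(II)))))
  step 4: IK(KK)(SIK(K(II)))(SIK(K(II))(IK(KK)(SIK(K(II)))))
  step 5: K(KK)(SIK(K(II)))(SIK(K(II))(IK(KK)(SIK(K(II)))))
  step 6: KK(SIK(K(II))(IK(KK)(SIK(K(II)))))
  step 7: K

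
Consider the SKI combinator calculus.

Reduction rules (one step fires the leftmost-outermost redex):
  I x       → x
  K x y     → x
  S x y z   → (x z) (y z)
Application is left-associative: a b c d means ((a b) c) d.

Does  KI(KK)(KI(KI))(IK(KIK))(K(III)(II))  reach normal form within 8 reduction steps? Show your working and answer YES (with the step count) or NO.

  start: KI(KK)(KI(KI))(IK(KIK))(K(III)(II))
  →1  I(KI(KI))(IK(KIK))(K(III)(II))
  →2  KI(KI)(IK(KIK))(K(III)(II))
  →3  I(IK(KIK))(K(III)(II))
  →4  IK(KIK)(K(III)(II))
  →5  K(KIK)(K(III)(II))
  →6  KIK
  →7  I

Answer: YES — reaches normal form I in 7 ≤ 8 steps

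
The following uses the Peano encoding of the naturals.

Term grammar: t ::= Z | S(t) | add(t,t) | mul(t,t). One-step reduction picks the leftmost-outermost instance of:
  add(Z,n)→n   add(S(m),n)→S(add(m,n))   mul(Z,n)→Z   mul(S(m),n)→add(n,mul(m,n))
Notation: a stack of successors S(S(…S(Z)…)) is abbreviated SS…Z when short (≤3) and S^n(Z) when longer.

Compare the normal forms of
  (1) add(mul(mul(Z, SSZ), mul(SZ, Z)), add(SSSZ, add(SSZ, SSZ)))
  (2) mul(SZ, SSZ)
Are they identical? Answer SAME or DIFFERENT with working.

Term A:
  start: add(mul(mul(Z, SSZ), mul(SZ, Z)), add(SSSZ, add(SSZ, SSZ)))
  →1  add(mul(Z, mul(SZ, Z)), add(SSSZ, add(SSZ, SSZ)))
  →2  add(Z, add(SSSZ, add(SSZ, SSZ)))
  →3  add(SSSZ, add(SSZ, SSZ))
  →4  S(add(SSZ, add(SSZ, SSZ)))
  →5  S(S(add(SZ, add(SSZ, SSZ))))
  →6  S(S(S(add(Z, add(SSZ, SSZ)))))
  →7  S(S(S(add(SSZ, SSZ))))
  →8  S(S(S(S(add(SZ, SSZ)))))
  →9  S(S(S(S(S(add(Z, SSZ))))))
  →10  S^7(Z)

Term B:
  start: mul(SZ, SSZ)
  →1  add(SSZ, mul(Z, SSZ))
  →2  S(add(SZ, mul(Z, SSZ)))
  →3  S(S(add(Z, mul(Z, SSZ))))
  →4  S(S(mul(Z, SSZ)))
  →5  SSZ

Answer: DIFFERENT — A ⇓ S^7(Z), B ⇓ SSZ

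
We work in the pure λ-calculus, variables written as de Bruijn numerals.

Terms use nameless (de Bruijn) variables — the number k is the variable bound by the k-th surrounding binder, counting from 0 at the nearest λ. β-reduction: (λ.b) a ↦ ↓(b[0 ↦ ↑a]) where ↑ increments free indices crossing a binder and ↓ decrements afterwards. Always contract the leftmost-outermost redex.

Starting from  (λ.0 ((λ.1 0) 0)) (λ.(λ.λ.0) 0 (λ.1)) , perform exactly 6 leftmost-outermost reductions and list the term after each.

Answer: after 6 steps: λ.(λ.λ.0) (λ.(λ.λ.0) 0 (λ.1)) (λ.λ.(λ.λ.0) 0 (λ.1))

Derivation:
  start: (λ.0 ((λ.1 0) 0)) (λ.(λ.λ.0) 0 (λ.1))
  step 1: (λ.(λ.λ.0) 0 (λ.1)) ((λ.(λ.(λ.λ.0) 0 (λ.1)) 0) (λ.(λ.λ.0) 0 (λ.1)))
  step 2: (λ.λ.0) ((λ.(λ.(λ.λ.0) 0 (λ.1)) 0) (λ.(λ.λ.0) 0 (λ.1))) (λ.(λ.(λ.(λ.λ.0) 0 (λ.1)) 0) (λ.(λ.λ.0) 0 (λ.1)))
  step 3: (λ.0) (λ.(λ.(λ.(λ.λ.0) 0 (λ.1)) 0) (λ.(λ.λ.0) 0 (λ.1)))
  step 4: λ.(λ.(λ.(λ.λ.0) 0 (λ.1)) 0) (λ.(λ.λ.0) 0 (λ.1))
  step 5: λ.(λ.(λ.λ.0) 0 (λ.1)) (λ.(λ.λ.0) 0 (λ.1))
  step 6: λ.(λ.λ.0) (λ.(λ.λ.0) 0 (λ.1)) (λ.λ.(λ.λ.0) 0 (λ.1))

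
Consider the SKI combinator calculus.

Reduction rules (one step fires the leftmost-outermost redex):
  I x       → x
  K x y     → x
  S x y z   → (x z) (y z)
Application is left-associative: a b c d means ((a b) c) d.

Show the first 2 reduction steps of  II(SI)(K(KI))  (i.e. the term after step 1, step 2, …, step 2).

Answer: after 2 steps: SI(K(KI))

Working:
  start: II(SI)(K(KI))
  [1] I(SI)(K(KI))
  [2] SI(K(KI))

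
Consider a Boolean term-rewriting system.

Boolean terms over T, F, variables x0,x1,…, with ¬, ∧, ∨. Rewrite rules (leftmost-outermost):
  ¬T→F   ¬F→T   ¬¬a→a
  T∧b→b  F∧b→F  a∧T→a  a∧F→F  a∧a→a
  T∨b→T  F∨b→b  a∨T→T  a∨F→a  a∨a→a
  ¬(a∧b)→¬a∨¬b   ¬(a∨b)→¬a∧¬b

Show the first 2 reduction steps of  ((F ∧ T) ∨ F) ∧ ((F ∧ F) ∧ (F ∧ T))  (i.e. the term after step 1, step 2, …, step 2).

Answer: after 2 steps: F ∧ ((F ∧ F) ∧ (F ∧ T))

Reduction:
  start: ((F ∧ T) ∨ F) ∧ ((F ∧ F) ∧ (F ∧ T))
  step 1: (F ∧ T) ∧ ((F ∧ F) ∧ (F ∧ T))
  step 2: F ∧ ((F ∧ F) ∧ (F ∧ T))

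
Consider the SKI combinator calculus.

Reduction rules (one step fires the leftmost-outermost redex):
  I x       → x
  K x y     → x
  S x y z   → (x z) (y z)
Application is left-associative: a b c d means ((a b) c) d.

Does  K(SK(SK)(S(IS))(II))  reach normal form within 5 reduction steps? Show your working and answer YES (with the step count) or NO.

Answer: YES — reaches normal form K(SSI) in 4 ≤ 5 steps

Working:
  start: K(SK(SK)(S(IS))(II))
  [1] K(K(S(IS))(SK(S(IS)))(II))
  [2] K(S(IS)(II))
  [3] K(SS(II))
  [4] K(SSI)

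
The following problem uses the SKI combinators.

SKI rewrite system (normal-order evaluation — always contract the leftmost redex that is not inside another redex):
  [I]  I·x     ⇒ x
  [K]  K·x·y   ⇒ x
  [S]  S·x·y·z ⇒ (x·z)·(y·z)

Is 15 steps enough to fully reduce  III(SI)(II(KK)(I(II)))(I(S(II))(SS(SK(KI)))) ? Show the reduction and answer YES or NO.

Answer: YES — reaches normal form SI(SS(SK(KI))) in 15 ≤ 15 steps

Reduction:
  start: III(SI)(II(KK)(I(II)))(I(S(II))(SS(SK(KI))))
  [1] II(SI)(II(KK)(I(II)))(I(S(II))(SS(SK(KI))))
  [2] I(SI)(II(KK)(I(II)))(I(S(II))(SS(SK(KI))))
  [3] SI(II(KK)(I(II)))(I(S(II))(SS(SK(KI))))
  [4] I(I(S(II))(SS(SK(KI))))(II(KK)(I(II))(I(S(II))(SS(SK(KI)))))
  [5] I(S(II))(SS(SK(KI)))(II(KK)(I(II))(I(S(II))(SS(SK(KI)))))
  [6] S(II)(SS(SK(KI)))(II(KK)(I(II))(I(S(II))(SS(SK(KI)))))
  [7] II(II(KK)(I(II))(I(S(II))(SS(SK(KI)))))(SS(SK(KI))(II(KK)(I(II))(I(S(II))(SS(SK(KI))))))
  [8] I(II(KK)(I(II))(I(S(II))(SS(SK(KI)))))(SS(SK(KI))(II(KK)(I(II))(I(S(II))(SS(SK(KI))))))
  [9] II(KK)(I(II))(I(S(II))(SS(SK(KI))))(SS(SK(KI))(II(KK)(I(II))(I(S(II))(SS(SK(KI))))))
  [10] I(KK)(I(II))(I(S(II))(SS(SK(KI))))(SS(SK(KI))(II(KK)(I(II))(I(S(II))(SS(SK(KI))))))
  [11] KK(I(II))(I(S(II))(SS(SK(KI))))(SS(SK(KI))(II(KK)(I(II))(I(S(II))(SS(SK(KI))))))
  [12] K(I(S(II))(SS(SK(KI))))(SS(SK(KI))(II(KK)(I(II))(I(S(II))(SS(SK(KI))))))
  [13] I(S(II))(SS(SK(KI)))
  [14] S(II)(SS(SK(KI)))
  [15] SI(SS(SK(KI)))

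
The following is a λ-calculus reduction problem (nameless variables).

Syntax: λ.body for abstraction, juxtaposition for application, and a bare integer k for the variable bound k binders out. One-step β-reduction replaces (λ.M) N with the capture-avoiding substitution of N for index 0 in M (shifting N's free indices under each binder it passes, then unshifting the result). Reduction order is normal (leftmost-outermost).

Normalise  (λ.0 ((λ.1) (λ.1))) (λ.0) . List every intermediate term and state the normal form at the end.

  start: (λ.0 ((λ.1) (λ.1))) (λ.0)
  step 1: (λ.0) ((λ.λ.0) (λ.λ.0))
  step 2: (λ.λ.0) (λ.λ.0)
  step 3: λ.0

Answer: normal form = λ.0  (in 3 steps)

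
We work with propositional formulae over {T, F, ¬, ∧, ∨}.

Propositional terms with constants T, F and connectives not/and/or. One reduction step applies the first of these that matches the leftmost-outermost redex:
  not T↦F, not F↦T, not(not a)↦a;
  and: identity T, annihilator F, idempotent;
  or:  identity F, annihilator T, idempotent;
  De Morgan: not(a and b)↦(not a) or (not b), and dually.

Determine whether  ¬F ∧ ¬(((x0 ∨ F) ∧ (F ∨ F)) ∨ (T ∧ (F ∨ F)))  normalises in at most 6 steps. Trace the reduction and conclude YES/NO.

  start: ¬F ∧ ¬(((x0 ∨ F) ∧ (F ∨ F)) ∨ (T ∧ (F ∨ F)))
  step 1: T ∧ ¬(((x0 ∨ F) ∧ (F ∨ F)) ∨ (T ∧ (F ∨ F)))
  step 2: ¬(((x0 ∨ F) ∧ (F ∨ F)) ∨ (T ∧ (F ∨ F)))
  step 3: ¬((x0 ∨ F) ∧ (F ∨ F)) ∧ ¬(T ∧ (F ∨ F))
  step 4: (¬(x0 ∨ F) ∨ ¬(F ∨ F)) ∧ ¬(T ∧ (F ∨ F))
  step 5: ((¬x0 ∧ ¬F) ∨ ¬(F ∨ F)) ∧ ¬(T ∧ (F ∨ F))
  step 6: ((¬x0 ∧ T) ∨ ¬(F ∨ F)) ∧ ¬(T ∧ (F ∨ F))

Answer: NO — after 6 steps the term is ((¬x0 ∧ T) ∨ ¬(F ∨ F)) ∧ ¬(T ∧ (F ∨ F)), not yet normal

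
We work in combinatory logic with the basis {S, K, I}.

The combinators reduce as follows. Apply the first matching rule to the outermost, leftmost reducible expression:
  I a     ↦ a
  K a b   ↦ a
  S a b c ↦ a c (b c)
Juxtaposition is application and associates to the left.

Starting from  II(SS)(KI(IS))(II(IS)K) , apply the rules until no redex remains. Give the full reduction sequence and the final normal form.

Answer: normal form = S(SK)(SK)  (in 11 steps)

Working:
  start: II(SS)(KI(IS))(II(IS)K)
  step 1: I(SS)(KI(IS))(II(IS)K)
  step 2: SS(KI(IS))(II(IS)K)
  step 3: S(II(IS)K)(KI(IS)(II(IS)K))
  step 4: S(I(IS)K)(KI(IS)(II(IS)K))
  step 5: S(ISK)(KI(IS)(II(IS)K))
  step 6: S(SK)(KI(IS)(II(IS)K))
  step 7: S(SK)(I(II(IS)K))
  step 8: S(SK)(II(IS)K)
  step 9: S(SK)(I(IS)K)
  step 10: S(SK)(ISK)
  step 11: S(SK)(SK)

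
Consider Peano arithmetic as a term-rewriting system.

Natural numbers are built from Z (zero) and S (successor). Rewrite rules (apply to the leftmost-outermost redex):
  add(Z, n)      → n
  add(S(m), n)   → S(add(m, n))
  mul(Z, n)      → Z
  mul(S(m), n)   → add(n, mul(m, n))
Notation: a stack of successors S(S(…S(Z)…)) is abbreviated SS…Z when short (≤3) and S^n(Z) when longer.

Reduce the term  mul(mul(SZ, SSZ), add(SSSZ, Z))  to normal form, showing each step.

Answer: normal form = S^6(Z)  (in 24 steps)

Reduction:
  start: mul(mul(SZ, SSZ), add(SSSZ, Z))
  [1] mul(add(SSZ, mul(Z, SSZ)), add(SSSZ, Z))
  [2] mul(S(add(SZ, mul(Z, SSZ))), add(SSSZ, Z))
  [3] add(add(SSSZ, Z), mul(add(SZ, mul(Z, SSZ)), add(SSSZ, Z)))
  [4] add(S(add(SSZ, Z)), mul(add(SZ, mul(Z, SSZ)), add(SSSZ, Z)))
  [5] S(add(add(SSZ, Z), mul(add(SZ, mul(Z, SSZ)), add(SSSZ, Z))))
  [6] S(add(S(add(SZ, Z)), mul(add(SZ, mul(Z, SSZ)), add(SSSZ, Z))))
  [7] S(S(add(add(SZ, Z), mul(add(SZ, mul(Z, SSZ)), add(SSSZ, Z)))))
  [8] S(S(add(S(add(Z, Z)), mul(add(SZ, mul(Z, SSZ)), add(SSSZ, Z)))))
  [9] S(S(S(add(add(Z, Z), mul(add(SZ, mul(Z, SSZ)), add(SSSZ, Z))))))
  [10] S(S(S(add(Z, mul(add(SZ, mul(Z, SSZ)), add(SSSZ, Z))))))
  [11] S(S(S(mul(add(SZ, mul(Z, SSZ)), add(SSSZ, Z)))))
  [12] S(S(S(mul(S(add(Z, mul(Z, SSZ))), add(SSSZ, Z)))))
  [13] S(S(S(add(add(SSSZ, Z), mul(add(Z, mul(Z, SSZ)), add(SSSZ, Z))))))
  [14] S(S(S(add(S(add(SSZ, Z)), mul(add(Z, mul(Z, SSZ)), add(SSSZ, Z))))))
  [15] S(S(S(S(add(add(SSZ, Z), mul(add(Z, mul(Z, SSZ)), add(SSSZ, Z)))))))
  [16] S(S(S(S(add(S(add(SZ, Z)), mul(add(Z, mul(Z, SSZ)), add(SSSZ, Z)))))))
  [17] S(S(S(S(S(add(add(SZ, Z), mul(add(Z, mul(Z, SSZ)), add(SSSZ, Z))))))))
  [18] S(S(S(S(S(add(S(add(Z, Z)), mul(add(Z, mul(Z, SSZ)), add(SSSZ, Z))))))))
  [19] S(S(S(S(S(S(add(add(Z, Z), mul(add(Z, mul(Z, SSZ)), add(SSSZ, Z)))))))))
  [20] S(S(S(S(S(S(add(Z, mul(add(Z, mul(Z, SSZ)), add(SSSZ, Z)))))))))
  [21] S(S(S(S(S(S(mul(add(Z, mul(Z, SSZ)), add(SSSZ, Z))))))))
  [22] S(S(S(S(S(S(mul(mul(Z, SSZ), add(SSSZ, Z))))))))
  [23] S(S(S(S(S(S(mul(Z, add(SSSZ, Z))))))))
  [24] S^6(Z)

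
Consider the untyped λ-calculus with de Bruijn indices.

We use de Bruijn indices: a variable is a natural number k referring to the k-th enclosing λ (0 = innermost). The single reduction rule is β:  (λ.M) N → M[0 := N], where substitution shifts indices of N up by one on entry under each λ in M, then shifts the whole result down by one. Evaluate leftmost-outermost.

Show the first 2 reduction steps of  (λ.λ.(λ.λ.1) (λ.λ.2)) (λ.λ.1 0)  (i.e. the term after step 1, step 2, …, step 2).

  start: (λ.λ.(λ.λ.1) (λ.λ.2)) (λ.λ.1 0)
  [1] λ.(λ.λ.1) (λ.λ.2)
  [2] λ.λ.λ.λ.3

Answer: after 2 steps: λ.λ.λ.λ.3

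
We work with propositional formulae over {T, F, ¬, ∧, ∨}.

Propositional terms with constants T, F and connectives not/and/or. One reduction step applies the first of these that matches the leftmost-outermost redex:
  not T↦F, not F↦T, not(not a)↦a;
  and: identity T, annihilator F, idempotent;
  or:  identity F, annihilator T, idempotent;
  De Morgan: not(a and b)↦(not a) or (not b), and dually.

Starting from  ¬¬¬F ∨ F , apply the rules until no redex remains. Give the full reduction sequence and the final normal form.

  start: ¬¬¬F ∨ F
  step 1: ¬¬¬F
  step 2: ¬F
  step 3: T

Answer: normal form = T  (in 3 steps)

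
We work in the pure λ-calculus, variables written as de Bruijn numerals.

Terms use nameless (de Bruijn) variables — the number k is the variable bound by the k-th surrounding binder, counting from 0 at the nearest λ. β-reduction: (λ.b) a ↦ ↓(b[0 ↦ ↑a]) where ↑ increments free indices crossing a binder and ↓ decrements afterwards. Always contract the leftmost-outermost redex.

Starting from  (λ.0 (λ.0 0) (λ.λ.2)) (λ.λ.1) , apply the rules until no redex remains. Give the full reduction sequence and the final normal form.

Answer: normal form = λ.0 0  (in 3 steps)

Derivation:
  start: (λ.0 (λ.0 0) (λ.λ.2)) (λ.λ.1)
  →1  (λ.λ.1) (λ.0 0) (λ.λ.λ.λ.1)
  →2  (λ.λ.0 0) (λ.λ.λ.λ.1)
  →3  λ.0 0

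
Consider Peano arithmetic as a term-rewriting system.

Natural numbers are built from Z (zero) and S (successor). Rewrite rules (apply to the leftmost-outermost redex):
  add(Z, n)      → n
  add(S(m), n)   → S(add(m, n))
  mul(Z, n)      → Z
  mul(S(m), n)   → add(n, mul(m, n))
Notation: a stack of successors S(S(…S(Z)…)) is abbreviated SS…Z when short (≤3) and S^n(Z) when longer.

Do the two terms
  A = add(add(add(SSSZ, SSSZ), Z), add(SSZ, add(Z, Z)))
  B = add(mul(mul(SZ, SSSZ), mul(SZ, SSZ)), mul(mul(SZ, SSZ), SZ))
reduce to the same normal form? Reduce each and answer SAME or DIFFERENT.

Answer: SAME — A ⇓ S^8(Z), B ⇓ S^8(Z)

Derivation:
Term A:
  start: add(add(add(SSSZ, SSSZ), Z), add(SSZ, add(Z, Z)))
  step 1: add(add(S(add(SSZ, SSSZ)), Z), add(SSZ, add(Z, Z)))
  step 2: add(S(add(add(SSZ, SSSZ), Z)), add(SSZ, add(Z, Z)))
  step 3: S(add(add(add(SSZ, SSSZ), Z), add(SSZ, add(Z, Z))))
  step 4: S(add(add(S(add(SZ, SSSZ)), Z), add(SSZ, add(Z, Z))))
  step 5: S(add(S(add(add(SZ, SSSZ), Z)), add(SSZ, add(Z, Z))))
  step 6: S(S(add(add(add(SZ, SSSZ), Z), add(SSZ, add(Z, Z)))))
  step 7: S(S(add(add(S(add(Z, SSSZ)), Z), add(SSZ, add(Z, Z)))))
  step 8: S(S(add(S(add(add(Z, SSSZ), Z)), add(SSZ, add(Z, Z)))))
  step 9: S(S(S(add(add(add(Z, SSSZ), Z), add(SSZ, add(Z, Z))))))
  step 10: S(S(S(add(add(SSSZ, Z), add(SSZ, add(Z, Z))))))
  step 11: S(S(S(add(S(add(SSZ, Z)), add(SSZ, add(Z, Z))))))
  step 12: S(S(S(S(add(add(SSZ, Z), add(SSZ, add(Z, Z)))))))
  step 13: S(S(S(S(add(S(add(SZ, Z)), add(SSZ, add(Z, Z)))))))
  step 14: S(S(S(S(S(add(add(SZ, Z), add(SSZ, add(Z, Z))))))))
  step 15: S(S(S(S(S(add(S(add(Z, Z)), add(SSZ, add(Z, Z))))))))
  step 16: S(S(S(S(S(S(add(add(Z, Z), add(SSZ, add(Z, Z)))))))))
  step 17: S(S(S(S(S(S(add(Z, add(SSZ, add(Z, Z)))))))))
  step 18: S(S(S(S(S(S(add(SSZ, add(Z, Z))))))))
  step 19: S(S(S(S(S(S(S(add(SZ, add(Z, Z)))))))))
  step 20: S(S(S(S(S(S(S(S(add(Z, add(Z, Z))))))))))
  step 21: S(S(S(S(S(S(S(S(add(Z, Z)))))))))
  step 22: S^8(Z)

Term B:
  start: add(mul(mul(SZ, SSSZ), mul(SZ, SSZ)), mul(mul(SZ, SSZ), SZ))
  step 1: add(mul(add(SSSZ, mul(Z, SSSZ)), mul(SZ, SSZ)), mul(mul(SZ, SSZ), SZ))
  step 2: add(mul(S(add(SSZ, mul(Z, SSSZ))), mul(SZ, SSZ)), mul(mul(SZ, SSZ), SZ))
  step 3: add(add(mul(SZ, SSZ), mul(add(SSZ, mul(Z, SSSZ)), mul(SZ, SSZ))), mul(mul(SZ, SSZ), SZ))
  step 4: add(add(add(SSZ, mul(Z, SSZ)), mul(add(SSZ, mul(Z, SSSZ)), mul(SZ, SSZ))), mul(mul(SZ, SSZ), SZ))
  step 5: add(add(S(add(SZ, mul(Z, SSZ))), mul(add(SSZ, mul(Z, SSSZ)), mul(SZ, SSZ))), mul(mul(SZ, SSZ), SZ))
  step 6: add(S(add(add(SZ, mul(Z, SSZ)), mul(add(SSZ, mul(Z, SSSZ)), mul(SZ, SSZ)))), mul(mul(SZ, SSZ), SZ))
  step 7: S(add(add(add(SZ, mul(Z, SSZ)), mul(add(SSZ, mul(Z, SSSZ)), mul(SZ, SSZ))), mul(mul(SZ, SSZ), SZ)))
  step 8: S(add(add(S(add(Z, mul(Z, SSZ))), mul(add(SSZ, mul(Z, SSSZ)), mul(SZ, SSZ))), mul(mul(SZ, SSZ), SZ)))
  step 9: S(add(S(add(add(Z, mul(Z, SSZ)), mul(add(SSZ, mul(Z, SSSZ)), mul(SZ, SSZ)))), mul(mul(SZ, SSZ), SZ)))
  step 10: S(S(add(add(add(Z, mul(Z, SSZ)), mul(add(SSZ, mul(Z, SSSZ)), mul(SZ, SSZ))), mul(mul(SZ, SSZ), SZ))))
  step 11: S(S(add(add(mul(Z, SSZ), mul(add(SSZ, mul(Z, SSSZ)), mul(SZ, SSZ))), mul(mul(SZ, SSZ), SZ))))
  step 12: S(S(add(add(Z, mul(add(SSZ, mul(Z, SSSZ)), mul(SZ, SSZ))), mul(mul(SZ, SSZ), SZ))))
  step 13: S(S(add(mul(add(SSZ, mul(Z, SSSZ)), mul(SZ, SSZ)), mul(mul(SZ, SSZ), SZ))))
  step 14: S(S(add(mul(S(add(SZ, mul(Z, SSSZ))), mul(SZ, SSZ)), mul(mul(SZ, SSZ), SZ))))
  step 15: S(S(add(add(mul(SZ, SSZ), mul(add(SZ, mul(Z, SSSZ)), mul(SZ, SSZ))), mul(mul(SZ, SSZ), SZ))))
  step 16: S(S(add(add(add(SSZ, mul(Z, SSZ)), mul(add(SZ, mul(Z, SSSZ)), mul(SZ, SSZ))), mul(mul(SZ, SSZ), SZ))))
  step 17: S(S(add(add(S(add(SZ, mul(Z, SSZ))), mul(add(SZ, mul(Z, SSSZ)), mul(SZ, SSZ))), mul(mul(SZ, SSZ), SZ))))
  step 18: S(S(add(S(add(add(SZ, mul(Z, SSZ)), mul(add(SZ, mul(Z, SSSZ)), mul(SZ, SSZ)))), mul(mul(SZ, SSZ), SZ))))
  step 19: S(S(S(add(add(add(SZ, mul(Z, SSZ)), mul(add(SZ, mul(Z, SSSZ)), mul(SZ, SSZ))), mul(mul(SZ, SSZ), SZ)))))
  step 20: S(S(S(add(add(S(add(Z, mul(Z, SSZ))), mul(add(SZ, mul(Z, SSSZ)), mul(SZ, SSZ))), mul(mul(SZ, SSZ), SZ)))))
  step 21: S(S(S(add(S(add(add(Z, mul(Z, SSZ)), mul(add(SZ, mul(Z, SSSZ)), mul(SZ, SSZ)))), mul(mul(SZ, SSZ), SZ)))))
  step 22: S(S(S(S(add(add(add(Z, mul(Z, SSZ)), mul(add(SZ, mul(Z, SSSZ)), mul(SZ, SSZ))), mul(mul(SZ, SSZ), SZ))))))
  step 23: S(S(S(S(add(add(mul(Z, SSZ), mul(add(SZ, mul(Z, SSSZ)), mul(SZ, SSZ))), mul(mul(SZ, SSZ), SZ))))))
  step 24: S(S(S(S(add(add(Z, mul(add(SZ, mul(Z, SSSZ)), mul(SZ, SSZ))), mul(mul(SZ, SSZ), SZ))))))
  step 25: S(S(S(S(add(mul(add(SZ, mul(Z, SSSZ)), mul(SZ, SSZ)), mul(mul(SZ, SSZ), SZ))))))
  step 26: S(S(S(S(add(mul(S(add(Z, mul(Z, SSSZ))), mul(SZ, SSZ)), mul(mul(SZ, SSZ), SZ))))))
  step 27: S(S(S(S(add(add(mul(SZ, SSZ), mul(add(Z, mul(Z, SSSZ)), mul(SZ, SSZ))), mul(mul(SZ, SSZ), SZ))))))
  step 28: S(S(S(S(add(add(add(SSZ, mul(Z, SSZ)), mul(add(Z, mul(Z, SSSZ)), mul(SZ, SSZ))), mul(mul(SZ, SSZ), SZ))))))
  step 29: S(S(S(S(add(add(S(add(SZ, mul(Z, SSZ))), mul(add(Z, mul(Z, SSSZ)), mul(SZ, SSZ))), mul(mul(SZ, SSZ), SZ))))))
  step 30: S(S(S(S(add(S(add(add(SZ, mul(Z, SSZ)), mul(add(Z, mul(Z, SSSZ)), mul(SZ, SSZ)))), mul(mul(SZ, SSZ), SZ))))))
  step 31: S(S(S(S(S(add(add(add(SZ, mul(Z, SSZ)), mul(add(Z, mul(Z, SSSZ)), mul(SZ, SSZ))), mul(mul(SZ, SSZ), SZ)))))))
  step 32: S(S(S(S(S(add(add(S(add(Z, mul(Z, SSZ))), mul(add(Z, mul(Z, SSSZ)), mul(SZ, SSZ))), mul(mul(SZ, SSZ), SZ)))))))
  step 33: S(S(S(S(S(add(S(add(add(Z, mul(Z, SSZ)), mul(add(Z, mul(Z, SSSZ)), mul(SZ, SSZ)))), mul(mul(SZ, SSZ), SZ)))))))
  step 34: S(S(S(S(S(S(add(add(add(Z, mul(Z, SSZ)), mul(add(Z, mul(Z, SSSZ)), mul(SZ, SSZ))), mul(mul(SZ, SSZ), SZ))))))))
  step 35: S(S(S(S(S(S(add(add(mul(Z, SSZ), mul(add(Z, mul(Z, SSSZ)), mul(SZ, SSZ))), mul(mul(SZ, SSZ), SZ))))))))
  step 36: S(S(S(S(S(S(add(add(Z, mul(add(Z, mul(Z, SSSZ)), mul(SZ, SSZ))), mul(mul(SZ, SSZ), SZ))))))))
  step 37: S(S(S(S(S(S(add(mul(add(Z, mul(Z, SSSZ)), mul(SZ, SSZ)), mul(mul(SZ, SSZ), SZ))))))))
  step 38: S(S(S(S(S(S(add(mul(mul(Z, SSSZ), mul(SZ, SSZ)), mul(mul(SZ, SSZ), SZ))))))))
  step 39: S(S(S(S(S(S(add(mul(Z, mul(SZ, SSZ)), mul(mul(SZ, SSZ), SZ))))))))
  step 40: S(S(S(S(S(S(add(Z, mul(mul(SZ, SSZ), SZ))))))))
  step 41: S(S(S(S(S(S(mul(mul(SZ, SSZ), SZ)))))))
  step 42: S(S(S(S(S(S(mul(add(SSZ, mul(Z, SSZ)), SZ)))))))
  step 43: S(S(S(S(S(S(mul(S(add(SZ, mul(Z, SSZ))), SZ)))))))
  step 44: S(S(S(S(S(S(add(SZ, mul(add(SZ, mul(Z, SSZ)), SZ))))))))
  step 45: S(S(S(S(S(S(S(add(Z, mul(add(SZ, mul(Z, SSZ)), SZ)))))))))
  step 46: S(S(S(S(S(S(S(mul(add(SZ, mul(Z, SSZ)), SZ))))))))
  step 47: S(S(S(S(S(S(S(mul(S(add(Z, mul(Z, SSZ))), SZ))))))))
  step 48: S(S(S(S(S(S(S(add(SZ, mul(add(Z, mul(Z, SSZ)), SZ)))))))))
  step 49: S(S(S(S(S(S(S(S(add(Z, mul(add(Z, mul(Z, SSZ)), SZ))))))))))
  step 50: S(S(S(S(S(S(S(S(mul(add(Z, mul(Z, SSZ)), SZ)))))))))
  step 51: S(S(S(S(S(S(S(S(mul(mul(Z, SSZ), SZ)))))))))
  step 52: S(S(S(S(S(S(S(S(mul(Z, SZ)))))))))
  step 53: S^8(Z)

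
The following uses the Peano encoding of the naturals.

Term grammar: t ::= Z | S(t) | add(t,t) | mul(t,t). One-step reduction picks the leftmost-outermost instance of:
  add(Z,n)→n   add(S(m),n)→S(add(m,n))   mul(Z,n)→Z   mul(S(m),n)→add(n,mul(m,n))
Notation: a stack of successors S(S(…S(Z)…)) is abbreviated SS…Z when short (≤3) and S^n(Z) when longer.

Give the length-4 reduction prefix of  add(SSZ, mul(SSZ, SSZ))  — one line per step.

Answer: after 4 steps: S(S(add(SSZ, mul(SZ, SSZ))))

Derivation:
  start: add(SSZ, mul(SSZ, SSZ))
  step 1: S(add(SZ, mul(SSZ, SSZ)))
  step 2: S(S(add(Z, mul(SSZ, SSZ))))
  step 3: S(S(mul(SSZ, SSZ)))
  step 4: S(S(add(SSZ, mul(SZ, SSZ))))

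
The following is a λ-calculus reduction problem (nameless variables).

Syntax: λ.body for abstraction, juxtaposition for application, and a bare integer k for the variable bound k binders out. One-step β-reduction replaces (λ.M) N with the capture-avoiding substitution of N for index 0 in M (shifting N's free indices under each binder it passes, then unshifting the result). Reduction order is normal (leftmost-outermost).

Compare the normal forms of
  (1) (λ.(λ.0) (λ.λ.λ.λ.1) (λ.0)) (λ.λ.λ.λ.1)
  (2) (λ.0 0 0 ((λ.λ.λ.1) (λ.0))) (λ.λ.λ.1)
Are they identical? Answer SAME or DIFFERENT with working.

Answer: SAME — A ⇓ λ.λ.λ.1, B ⇓ λ.λ.λ.1

Reduction:
Term A:
  start: (λ.(λ.0) (λ.λ.λ.λ.1) (λ.0)) (λ.λ.λ.λ.1)
  step 1: (λ.0) (λ.λ.λ.λ.1) (λ.0)
  step 2: (λ.λ.λ.λ.1) (λ.0)
  step 3: λ.λ.λ.1

Term B:
  start: (λ.0 0 0 ((λ.λ.λ.1) (λ.0))) (λ.λ.λ.1)
  step 1: (λ.λ.λ.1) (λ.λ.λ.1) (λ.λ.λ.1) ((λ.λ.λ.1) (λ.0))
  step 2: (λ.λ.1) (λ.λ.λ.1) ((λ.λ.λ.1) (λ.0))
  step 3: (λ.λ.λ.λ.1) ((λ.λ.λ.1) (λ.0))
  step 4: λ.λ.λ.1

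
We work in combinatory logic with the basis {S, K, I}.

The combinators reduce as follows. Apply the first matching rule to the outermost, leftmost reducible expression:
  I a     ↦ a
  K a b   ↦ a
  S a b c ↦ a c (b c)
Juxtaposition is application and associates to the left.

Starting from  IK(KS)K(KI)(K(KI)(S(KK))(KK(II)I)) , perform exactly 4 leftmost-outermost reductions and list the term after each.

Answer: after 4 steps: S(KI(KK(II)I))

Working:
  start: IK(KS)K(KI)(K(KI)(S(KK))(KK(II)I))
  →1  K(KS)K(KI)(K(KI)(S(KK))(KK(II)I))
  →2  KS(KI)(K(KI)(S(KK))(KK(II)I))
  →3  S(K(KI)(S(KK))(KK(II)I))
  →4  S(KI(KK(II)I))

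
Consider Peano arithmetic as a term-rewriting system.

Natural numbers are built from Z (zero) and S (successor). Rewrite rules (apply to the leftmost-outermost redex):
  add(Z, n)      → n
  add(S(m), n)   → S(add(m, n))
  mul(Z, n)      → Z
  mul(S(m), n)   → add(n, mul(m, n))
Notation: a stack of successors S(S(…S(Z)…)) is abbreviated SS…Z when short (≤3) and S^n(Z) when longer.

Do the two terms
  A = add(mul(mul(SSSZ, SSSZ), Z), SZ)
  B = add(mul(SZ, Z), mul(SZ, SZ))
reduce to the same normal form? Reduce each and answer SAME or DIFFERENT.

Term A:
  start: add(mul(mul(SSSZ, SSSZ), Z), SZ)
  →1  add(mul(add(SSSZ, mul(SSZ, SSSZ)), Z), SZ)
  →2  add(mul(S(add(SSZ, mul(SSZ, SSSZ))), Z), SZ)
  →3  add(add(Z, mul(add(SSZ, mul(SSZ, SSSZ)), Z)), SZ)
  →4  add(mul(add(SSZ, mul(SSZ, SSSZ)), Z), SZ)
  →5  add(mul(S(add(SZ, mul(SSZ, SSSZ))), Z), SZ)
  →6  add(add(Z, mul(add(SZ, mul(SSZ, SSSZ)), Z)), SZ)
  →7  add(mul(add(SZ, mul(SSZ, SSSZ)), Z), SZ)
  →8  add(mul(S(add(Z, mul(SSZ, SSSZ))), Z), SZ)
  →9  add(add(Z, mul(add(Z, mul(SSZ, SSSZ)), Z)), SZ)
  →10  add(mul(add(Z, mul(SSZ, SSSZ)), Z), SZ)
  →11  add(mul(mul(SSZ, SSSZ), Z), SZ)
  →12  add(mul(add(SSSZ, mul(SZ, SSSZ)), Z), SZ)
  →13  add(mul(S(add(SSZ, mul(SZ, SSSZ))), Z), SZ)
  →14  add(add(Z, mul(add(SSZ, mul(SZ, SSSZ)), Z)), SZ)
  →15  add(mul(add(SSZ, mul(SZ, SSSZ)), Z), SZ)
  →16  add(mul(S(add(SZ, mul(SZ, SSSZ))), Z), SZ)
  →17  add(add(Z, mul(add(SZ, mul(SZ, SSSZ)), Z)), SZ)
  →18  add(mul(add(SZ, mul(SZ, SSSZ)), Z), SZ)
  →19  add(mul(S(add(Z, mul(SZ, SSSZ))), Z), SZ)
  →20  add(add(Z, mul(add(Z, mul(SZ, SSSZ)), Z)), SZ)
  →21  add(mul(add(Z, mul(SZ, SSSZ)), Z), SZ)
  →22  add(mul(mul(SZ, SSSZ), Z), SZ)
  →23  add(mul(add(SSSZ, mul(Z, SSSZ)), Z), SZ)
  →24  add(mul(S(add(SSZ, mul(Z, SSSZ))), Z), SZ)
  →25  add(add(Z, mul(add(SSZ, mul(Z, SSSZ)), Z)), SZ)
  →26  add(mul(add(SSZ, mul(Z, SSSZ)), Z), SZ)
  →27  add(mul(S(add(SZ, mul(Z, SSSZ))), Z), SZ)
  →28  add(add(Z, mul(add(SZ, mul(Z, SSSZ)), Z)), SZ)
  →29  add(mul(add(SZ, mul(Z, SSSZ)), Z), SZ)
  →30  add(mul(S(add(Z, mul(Z, SSSZ))), Z), SZ)
  →31  add(add(Z, mul(add(Z, mul(Z, SSSZ)), Z)), SZ)
  →32  add(mul(add(Z, mul(Z, SSSZ)), Z), SZ)
  →33  add(mul(mul(Z, SSSZ), Z), SZ)
  →34  add(mul(Z, Z), SZ)
  →35  add(Z, SZ)
  →36  SZ

Term B:
  start: add(mul(SZ, Z), mul(SZ, SZ))
  →1  add(add(Z, mul(Z, Z)), mul(SZ, SZ))
  →2  add(mul(Z, Z), mul(SZ, SZ))
  →3  add(Z, mul(SZ, SZ))
  →4  mul(SZ, SZ)
  →5  add(SZ, mul(Z, SZ))
  →6  S(add(Z, mul(Z, SZ)))
  →7  S(mul(Z, SZ))
  →8  SZ

Answer: SAME — A ⇓ SZ, B ⇓ SZ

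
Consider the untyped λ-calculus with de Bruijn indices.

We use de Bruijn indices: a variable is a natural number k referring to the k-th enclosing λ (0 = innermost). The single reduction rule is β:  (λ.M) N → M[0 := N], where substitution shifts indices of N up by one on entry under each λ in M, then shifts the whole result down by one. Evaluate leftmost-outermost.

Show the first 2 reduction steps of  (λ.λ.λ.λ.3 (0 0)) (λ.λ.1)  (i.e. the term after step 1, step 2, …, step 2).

  start: (λ.λ.λ.λ.3 (0 0)) (λ.λ.1)
  [1] λ.λ.λ.(λ.λ.1) (0 0)
  [2] λ.λ.λ.λ.1 1

Answer: after 2 steps: λ.λ.λ.λ.1 1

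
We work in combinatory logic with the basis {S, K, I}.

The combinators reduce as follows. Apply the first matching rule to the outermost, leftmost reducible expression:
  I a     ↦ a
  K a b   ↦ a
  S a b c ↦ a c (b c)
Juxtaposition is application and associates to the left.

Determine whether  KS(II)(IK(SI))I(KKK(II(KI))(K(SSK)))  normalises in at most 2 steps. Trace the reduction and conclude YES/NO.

Answer: NO — after 2 steps the term is IK(SI)(KKK(II(KI))(K(SSK)))(I(KKK(II(KI))(K(SSK)))), not yet normal

Working:
  start: KS(II)(IK(SI))I(KKK(II(KI))(K(SSK)))
  step 1: S(IK(SI))I(KKK(II(KI))(K(SSK)))
  step 2: IK(SI)(KKK(II(KI))(K(SSK)))(I(KKK(II(KI))(K(SSK))))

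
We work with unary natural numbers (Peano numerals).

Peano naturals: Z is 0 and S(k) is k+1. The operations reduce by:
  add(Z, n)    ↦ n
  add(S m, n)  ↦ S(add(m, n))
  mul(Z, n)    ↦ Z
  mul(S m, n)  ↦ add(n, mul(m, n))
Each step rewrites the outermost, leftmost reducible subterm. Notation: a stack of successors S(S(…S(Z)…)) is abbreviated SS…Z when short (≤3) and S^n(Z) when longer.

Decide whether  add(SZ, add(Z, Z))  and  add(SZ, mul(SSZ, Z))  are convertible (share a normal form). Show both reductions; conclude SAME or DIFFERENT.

Answer: SAME — A ⇓ SZ, B ⇓ SZ

Working:
Term A:
  start: add(SZ, add(Z, Z))
  [1] S(add(Z, add(Z, Z)))
  [2] S(add(Z, Z))
  [3] SZ

Term B:
  start: add(SZ, mul(SSZ, Z))
  [1] S(add(Z, mul(SSZ, Z)))
  [2] S(mul(SSZ, Z))
  [3] S(add(Z, mul(SZ, Z)))
  [4] S(mul(SZ, Z))
  [5] S(add(Z, mul(Z, Z)))
  [6] S(mul(Z, Z))
  [7] SZ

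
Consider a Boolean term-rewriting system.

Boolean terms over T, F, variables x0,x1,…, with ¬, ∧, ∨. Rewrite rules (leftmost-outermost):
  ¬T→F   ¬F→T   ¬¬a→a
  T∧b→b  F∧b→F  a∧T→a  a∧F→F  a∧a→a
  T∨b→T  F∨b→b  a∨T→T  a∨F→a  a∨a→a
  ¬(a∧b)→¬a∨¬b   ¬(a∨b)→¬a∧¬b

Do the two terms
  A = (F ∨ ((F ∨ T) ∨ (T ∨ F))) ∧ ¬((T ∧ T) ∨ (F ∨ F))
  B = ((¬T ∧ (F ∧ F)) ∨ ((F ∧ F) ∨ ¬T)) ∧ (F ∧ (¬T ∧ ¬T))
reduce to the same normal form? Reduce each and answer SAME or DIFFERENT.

Answer: SAME — A ⇓ F, B ⇓ F

Derivation:
Term A:
  start: (F ∨ ((F ∨ T) ∨ (T ∨ F))) ∧ ¬((T ∧ T) ∨ (F ∨ F))
  step 1: ((F ∨ T) ∨ (T ∨ F)) ∧ ¬((T ∧ T) ∨ (F ∨ F))
  step 2: (T ∨ (T ∨ F)) ∧ ¬((T ∧ T) ∨ (F ∨ F))
  step 3: T ∧ ¬((T ∧ T) ∨ (F ∨ F))
  step 4: ¬((T ∧ T) ∨ (F ∨ F))
  step 5: ¬(T ∧ T) ∧ ¬(F ∨ F)
  step 6: (¬T ∨ ¬T) ∧ ¬(F ∨ F)
  step 7: ¬T ∧ ¬(F ∨ F)
  step 8: F ∧ ¬(F ∨ F)
  step 9: F

Term B:
  start: ((¬T ∧ (F ∧ F)) ∨ ((F ∧ F) ∨ ¬T)) ∧ (F ∧ (¬T ∧ ¬T))
  step 1: ((F ∧ (F ∧ F)) ∨ ((F ∧ F) ∨ ¬T)) ∧ (F ∧ (¬T ∧ ¬T))
  step 2: (F ∨ ((F ∧ F) ∨ ¬T)) ∧ (F ∧ (¬T ∧ ¬T))
  step 3: ((F ∧ F) ∨ ¬T) ∧ (F ∧ (¬T ∧ ¬T))
  step 4: (F ∨ ¬T) ∧ (F ∧ (¬T ∧ ¬T))
  step 5: ¬T ∧ (F ∧ (¬T ∧ ¬T))
  step 6: F ∧ (F ∧ (¬T ∧ ¬T))
  step 7: F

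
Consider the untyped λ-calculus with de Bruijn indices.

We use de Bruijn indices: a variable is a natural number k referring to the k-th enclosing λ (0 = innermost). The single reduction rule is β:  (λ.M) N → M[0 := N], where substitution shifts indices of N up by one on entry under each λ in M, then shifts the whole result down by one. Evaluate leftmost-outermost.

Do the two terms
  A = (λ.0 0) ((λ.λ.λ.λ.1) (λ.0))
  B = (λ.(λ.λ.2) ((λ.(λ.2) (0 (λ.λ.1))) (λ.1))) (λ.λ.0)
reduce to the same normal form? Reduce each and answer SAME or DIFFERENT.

Term A:
  start: (λ.0 0) ((λ.λ.λ.λ.1) (λ.0))
  →1  (λ.λ.λ.λ.1) (λ.0) ((λ.λ.λ.λ.1) (λ.0))
  →2  (λ.λ.λ.1) ((λ.λ.λ.λ.1) (λ.0))
  →3  λ.λ.1

Term B:
  start: (λ.(λ.λ.2) ((λ.(λ.2) (0 (λ.λ.1))) (λ.1))) (λ.λ.0)
  →1  (λ.λ.λ.λ.0) ((λ.(λ.λ.λ.0) (0 (λ.λ.1))) (λ.λ.λ.0))
  →2  λ.λ.λ.0

Answer: DIFFERENT — A ⇓ λ.λ.1, B ⇓ λ.λ.λ.0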